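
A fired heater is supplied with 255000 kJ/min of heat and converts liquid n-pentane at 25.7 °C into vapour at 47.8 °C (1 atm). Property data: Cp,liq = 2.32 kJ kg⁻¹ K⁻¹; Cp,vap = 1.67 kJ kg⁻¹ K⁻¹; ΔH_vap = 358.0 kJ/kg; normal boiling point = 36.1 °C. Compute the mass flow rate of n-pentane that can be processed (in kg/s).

ṁ = 10.6 kg/s

Δh = 2.32×(36.1−25.7) + 358.0 + 1.67×(47.8−36.1) = 401.67 kJ/kg
Q = 255000 kJ/min = 4250 kJ/s = 4250 kJ/s
ṁ = Q/Δh = 4250 / 401.67 = 10.581 kg/s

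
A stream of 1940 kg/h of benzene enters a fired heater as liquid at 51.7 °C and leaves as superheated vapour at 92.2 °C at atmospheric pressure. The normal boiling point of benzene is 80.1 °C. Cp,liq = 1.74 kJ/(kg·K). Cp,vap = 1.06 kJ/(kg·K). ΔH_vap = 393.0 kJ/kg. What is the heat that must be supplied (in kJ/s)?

liquid 51.7→80.1 °C: 49.416 kJ/kg
vaporisation at 80.1 °C: 393 kJ/kg
vapour 80.1→92.2 °C: 12.826 kJ/kg
Δh = 49.416 + 393 + 12.826 = 455.24 kJ/kg
Q = ṁ·Δh = 1940 kg/h × 455.24 kJ/kg = 883170 kJ/h
|Q| = 245.32 kW

Q = 245 kJ/s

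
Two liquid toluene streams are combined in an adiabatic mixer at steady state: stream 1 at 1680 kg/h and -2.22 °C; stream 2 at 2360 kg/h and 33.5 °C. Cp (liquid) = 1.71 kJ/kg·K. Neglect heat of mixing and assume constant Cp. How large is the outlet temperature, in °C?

T_out = 18.6 °C

Energy balance with Q = 0: Σ ṁᵢCp,ᵢ(T_out − Tᵢ) = 0
Σ ṁᵢCp,ᵢTᵢ = 1680×1.71×-2.22 + 2360×1.71×33.5 = 128810
Σ ṁᵢCp,ᵢ = 1680×1.71 + 2360×1.71 = 6908.4
T_out = 128810 / 6908.4 = 18.646 °C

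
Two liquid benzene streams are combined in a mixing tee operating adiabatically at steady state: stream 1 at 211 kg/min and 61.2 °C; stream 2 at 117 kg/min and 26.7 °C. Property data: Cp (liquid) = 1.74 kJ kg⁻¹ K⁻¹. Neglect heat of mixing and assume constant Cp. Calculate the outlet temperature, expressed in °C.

Energy balance with Q = 0: Σ ṁᵢCp,ᵢ(T_out − Tᵢ) = 0
T_out = Σ ṁᵢCp,ᵢTᵢ / Σ ṁᵢCp,ᵢ
      = 27905 / 570.72 = 48.894 °C

T_out = 48.9 °C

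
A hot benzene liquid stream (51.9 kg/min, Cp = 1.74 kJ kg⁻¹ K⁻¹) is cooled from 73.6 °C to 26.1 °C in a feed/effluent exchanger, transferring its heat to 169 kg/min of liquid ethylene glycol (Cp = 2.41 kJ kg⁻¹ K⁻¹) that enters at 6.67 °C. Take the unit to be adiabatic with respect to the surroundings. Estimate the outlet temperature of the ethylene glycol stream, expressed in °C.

Heat released by hot stream: Q = 51.9 × 1.74 × (73.6 − 26.1) = 4289.5 kJ/min
Energy balance on cold side (adiabatic exchanger): Q = ṁ_c·Cp_c·(T_c,out − T_c,in)
T_c,out = 6.67 + 4289.5/(169 × 2.41) = 17.202 °C

T_c,out = 17.2 °C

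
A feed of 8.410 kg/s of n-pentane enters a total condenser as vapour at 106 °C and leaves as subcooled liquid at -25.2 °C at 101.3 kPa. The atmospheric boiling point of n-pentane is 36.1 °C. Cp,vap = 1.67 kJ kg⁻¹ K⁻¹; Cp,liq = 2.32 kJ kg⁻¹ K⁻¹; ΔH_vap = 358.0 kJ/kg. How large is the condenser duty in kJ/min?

vapour 106→36.1 °C: -116.73 kJ/kg
condensation at 36.1 °C: -358 kJ/kg
liquid 36.1→-25.2 °C: -142.22 kJ/kg
Δh = -116.73 + -358 + -142.22 = -616.95 kJ/kg
Q = ṁ·Δh = 8.410 kg/s × -616.95 kJ/kg = -5188.5 kJ/s
|Q| = 5188.5 kW = 311310 kJ/min

Q_c = 311000 kJ/min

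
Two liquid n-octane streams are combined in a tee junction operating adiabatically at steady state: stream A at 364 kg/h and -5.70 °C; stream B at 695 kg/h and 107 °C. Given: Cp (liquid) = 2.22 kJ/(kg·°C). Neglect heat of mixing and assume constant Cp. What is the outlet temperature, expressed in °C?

T_out = 68.3 °C

No heat crosses the boundary, so H_out = H_in.
T_out = Σ ṁᵢCp,ᵢTᵢ / Σ ṁᵢCp,ᵢ
      = 160480 / 2351 = 68.263 °C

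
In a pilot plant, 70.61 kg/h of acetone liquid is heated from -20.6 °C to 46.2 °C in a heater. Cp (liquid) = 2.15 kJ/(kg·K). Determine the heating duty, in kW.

Q = ṁ·Cp·ΔT = 70.61 × 2.15 × (46.2 − -20.6) = 10141 kJ/h
Converting: 10141 / 3600 s = 2.8169 kW

Q = 2.82 kW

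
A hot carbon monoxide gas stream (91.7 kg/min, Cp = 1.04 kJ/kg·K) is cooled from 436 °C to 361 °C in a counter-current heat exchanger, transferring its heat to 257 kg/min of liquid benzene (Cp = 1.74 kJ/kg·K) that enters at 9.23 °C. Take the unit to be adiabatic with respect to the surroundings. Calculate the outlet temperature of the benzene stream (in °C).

T_c,out = 25.2 °C

Heat released by hot stream: Q = 91.7 × 1.04 × (436 − 361) = 7152.6 kJ/min
Energy balance on cold side (adiabatic exchanger): Q = ṁ_c·Cp_c·(T_c,out − T_c,in)
T_c,out = 9.23 + 7152.6/(257 × 1.74) = 25.225 °C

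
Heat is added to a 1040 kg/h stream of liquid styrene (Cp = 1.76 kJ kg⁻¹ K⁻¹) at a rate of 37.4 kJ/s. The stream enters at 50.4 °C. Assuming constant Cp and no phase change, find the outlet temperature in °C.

Q = 37.4 kJ/s = 134640 kJ/h
ΔT = Q/(ṁ·Cp) = 134640/(1040×1.76) = 73.558 K
T_out = 50.4 + 73.558 = 123.96 °C

T_out = 124 °C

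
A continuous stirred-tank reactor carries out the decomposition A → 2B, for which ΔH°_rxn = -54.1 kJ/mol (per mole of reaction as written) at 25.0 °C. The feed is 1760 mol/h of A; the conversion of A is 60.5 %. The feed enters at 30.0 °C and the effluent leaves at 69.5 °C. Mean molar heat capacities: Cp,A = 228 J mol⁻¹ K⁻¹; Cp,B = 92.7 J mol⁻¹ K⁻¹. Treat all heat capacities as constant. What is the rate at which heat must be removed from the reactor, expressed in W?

Extent of reaction ξ = 0.605 × 1760 = 1064.8 mol/h
Reaction term: ξ·ΔH°_rxn = 1064.8 × -54.1 = -57606 kJ/h
Sensible, feed 30.0→25 °C: -2006.4 kJ/h
Outlet flows (mol/h): A 695.2, B 2129.6
Sensible, products 25→69.5 °C: 15838 kJ/h
Q = ΔH = -43774 kJ/h = -12.159 kW
Heat removed = 12159 W

Q_out = 12200 W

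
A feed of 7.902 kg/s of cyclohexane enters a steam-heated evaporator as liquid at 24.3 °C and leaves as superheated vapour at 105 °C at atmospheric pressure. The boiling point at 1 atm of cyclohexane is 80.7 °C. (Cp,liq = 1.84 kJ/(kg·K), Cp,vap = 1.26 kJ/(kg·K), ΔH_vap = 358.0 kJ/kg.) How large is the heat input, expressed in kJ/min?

Q = 233000 kJ/min

liquid 24.3→80.7 °C: 103.78 kJ/kg
vaporisation at 80.7 °C: 358 kJ/kg
vapour 80.7→105 °C: 30.618 kJ/kg
Δh = 103.78 + 358 + 30.618 = 492.39 kJ/kg
Q = ṁ·Δh = 7.902 kg/s × 492.39 kJ/kg = 3890.9 kJ/s
|Q| = 3890.9 kW = 233450 kJ/min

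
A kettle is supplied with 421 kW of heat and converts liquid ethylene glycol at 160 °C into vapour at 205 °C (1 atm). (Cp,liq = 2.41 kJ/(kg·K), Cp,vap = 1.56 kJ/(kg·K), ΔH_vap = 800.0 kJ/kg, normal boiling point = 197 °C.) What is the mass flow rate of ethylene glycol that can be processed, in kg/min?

ṁ = 28.0 kg/min

Δh = 2.41×(197−160) + 800.0 + 1.56×(205−197) = 901.65 kJ/kg
Q = 421 kW = 421 kJ/s = 25260 kJ/min
ṁ = Q/Δh = 25260 / 901.65 = 28.015 kg/min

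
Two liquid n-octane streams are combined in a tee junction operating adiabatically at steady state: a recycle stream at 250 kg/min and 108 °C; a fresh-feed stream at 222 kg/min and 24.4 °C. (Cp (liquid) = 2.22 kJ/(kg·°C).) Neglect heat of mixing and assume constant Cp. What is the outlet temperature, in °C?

T_out = 68.7 °C

Energy balance with Q = 0: Σ ṁᵢCp,ᵢ(T_out − Tᵢ) = 0
Σ ṁᵢCp,ᵢTᵢ = 250×2.22×108 + 222×2.22×24.4 = 71965
Σ ṁᵢCp,ᵢ = 250×2.22 + 222×2.22 = 1047.8
T_out = 71965 / 1047.8 = 68.68 °C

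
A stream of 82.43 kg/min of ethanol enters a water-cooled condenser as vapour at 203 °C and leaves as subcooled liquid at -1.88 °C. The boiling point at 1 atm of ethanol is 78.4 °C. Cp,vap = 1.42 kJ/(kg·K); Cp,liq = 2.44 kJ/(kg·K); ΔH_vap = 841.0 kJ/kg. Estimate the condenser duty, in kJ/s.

Q_c = 1670 kJ/s

vapour 203→78.4 °C: -176.93 kJ/kg
condensation at 78.4 °C: -841 kJ/kg
liquid 78.4→-1.88 °C: -195.88 kJ/kg
Δh = -176.93 + -841 + -195.88 = -1213.8 kJ/kg
Q = ṁ·Δh = 82.43 kg/min × -1213.8 kJ/kg = -100050 kJ/min
|Q| = 1667.6 kW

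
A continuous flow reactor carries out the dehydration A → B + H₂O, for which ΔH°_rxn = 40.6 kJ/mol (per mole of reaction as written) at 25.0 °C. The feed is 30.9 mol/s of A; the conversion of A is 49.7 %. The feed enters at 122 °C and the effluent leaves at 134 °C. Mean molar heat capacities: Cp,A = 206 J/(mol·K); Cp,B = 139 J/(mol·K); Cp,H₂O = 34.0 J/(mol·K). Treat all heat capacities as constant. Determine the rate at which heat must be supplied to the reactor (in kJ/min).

Extent of reaction ξ = 0.497 × 30.9 = 15.357 mol/s
Reaction term: ξ·ΔH°_rxn = 15.357 × 40.6 = 623.51 kJ/s
Sensible, feed 122→25 °C: -617.44 kJ/s
Outlet flows (mol/s): A 15.543, B 15.357, H₂O 15.357
Sensible, products 25→134 °C: 638.59 kJ/s
Q = ΔH = 644.65 kJ/s = 644.65 kW
Heat supplied = 38679 kJ/min

Q_in = 38700 kJ/min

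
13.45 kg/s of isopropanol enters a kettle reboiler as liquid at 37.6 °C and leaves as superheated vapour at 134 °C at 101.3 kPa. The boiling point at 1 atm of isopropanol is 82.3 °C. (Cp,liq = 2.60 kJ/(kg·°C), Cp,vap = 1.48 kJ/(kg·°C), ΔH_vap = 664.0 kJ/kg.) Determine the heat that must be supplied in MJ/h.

liquid 37.6→82.3 °C: 116.22 kJ/kg
vaporisation at 82.3 °C: 664 kJ/kg
vapour 82.3→134 °C: 76.516 kJ/kg
Δh = 116.22 + 664 + 76.516 = 856.74 kJ/kg
Q = ṁ·Δh = 13.45 kg/s × 856.74 kJ/kg = 11523 kJ/s
|Q| = 11523 kW = 41483 MJ/h

Q = 41500 MJ/h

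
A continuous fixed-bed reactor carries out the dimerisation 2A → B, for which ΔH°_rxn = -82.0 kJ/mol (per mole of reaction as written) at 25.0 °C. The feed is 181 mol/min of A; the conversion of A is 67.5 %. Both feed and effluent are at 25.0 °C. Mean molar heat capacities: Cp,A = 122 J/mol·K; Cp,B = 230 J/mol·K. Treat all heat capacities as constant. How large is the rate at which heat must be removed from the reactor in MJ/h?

Q_out = 301 MJ/h

Extent of reaction ξ = 0.675 × 181 / 2 = 61.088 mol/min
Reaction term: ξ·ΔH°_rxn = 61.088 × -82.0 = -5009.2 kJ/min
Q = ΔH = -5009.2 kJ/min = -83.486 kW
Heat removed = 300.55 MJ/h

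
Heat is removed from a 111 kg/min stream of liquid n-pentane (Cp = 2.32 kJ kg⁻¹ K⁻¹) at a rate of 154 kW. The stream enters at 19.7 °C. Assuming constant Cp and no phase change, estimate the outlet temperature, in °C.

T_out = -16.2 °C

Q = 154 kW = 9240 kJ/min
ΔT = Q/(ṁ·Cp) = 9240/(111×2.32) = 35.881 K
T_out = 19.7 − 35.881 = -16.181 °C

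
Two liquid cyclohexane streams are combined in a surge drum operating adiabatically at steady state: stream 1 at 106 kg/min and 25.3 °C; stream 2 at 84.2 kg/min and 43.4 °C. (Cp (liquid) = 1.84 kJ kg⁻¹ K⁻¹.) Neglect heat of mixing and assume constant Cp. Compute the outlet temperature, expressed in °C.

No heat crosses the boundary, so H_out = H_in.
T_out = Σ ṁᵢCp,ᵢTᵢ / Σ ṁᵢCp,ᵢ
      = 11658 / 349.97 = 33.313 °C

T_out = 33.3 °C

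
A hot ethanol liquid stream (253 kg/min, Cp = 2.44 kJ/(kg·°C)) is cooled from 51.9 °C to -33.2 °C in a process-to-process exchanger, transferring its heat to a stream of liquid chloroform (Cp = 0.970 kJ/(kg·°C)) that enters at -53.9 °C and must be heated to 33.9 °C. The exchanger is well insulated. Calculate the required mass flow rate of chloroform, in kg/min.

Heat released by hot stream: Q = 253 × 2.44 × (51.9 − -33.2) = 52534 kJ/min
Energy balance on cold side (adiabatic exchanger): Q = ṁ_c·Cp_c·(T_c,out − T_c,in)
ṁ_c = 52534 / [0.970 × (33.9 − -53.9)] = 616.84 kg/min

ṁ_c = 617 kg/min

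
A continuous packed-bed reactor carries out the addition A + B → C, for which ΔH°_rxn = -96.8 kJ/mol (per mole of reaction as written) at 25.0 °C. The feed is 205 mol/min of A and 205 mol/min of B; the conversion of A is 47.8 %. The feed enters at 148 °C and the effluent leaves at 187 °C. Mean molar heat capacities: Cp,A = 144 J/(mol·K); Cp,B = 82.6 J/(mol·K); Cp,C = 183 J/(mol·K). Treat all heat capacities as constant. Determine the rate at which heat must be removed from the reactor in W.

Q_out = 139000 W

Extent of reaction ξ = 0.478 × 205 = 97.99 mol/min
Reaction term: ξ·ΔH°_rxn = 97.99 × -96.8 = -9485.4 kJ/min
Sensible, feed 148→25 °C: -5713.7 kJ/min
Outlet flows (mol/min): A 107.01, B 107.01, C 97.99
Sensible, products 25→187 °C: 6833.3 kJ/min
Q = ΔH = -8365.9 kJ/min = -139.43 kW
Heat removed = 139430 W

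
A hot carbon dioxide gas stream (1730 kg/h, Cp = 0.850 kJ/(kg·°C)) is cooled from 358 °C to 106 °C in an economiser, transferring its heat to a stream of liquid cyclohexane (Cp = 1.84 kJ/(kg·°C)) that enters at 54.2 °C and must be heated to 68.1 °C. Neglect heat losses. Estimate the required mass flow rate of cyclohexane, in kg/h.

ṁ_c = 14500 kg/h

Heat released by hot stream: Q = 1730 × 0.850 × (358 − 106) = 370570 kJ/h
Energy balance on cold side (adiabatic exchanger): Q = ṁ_c·Cp_c·(T_c,out − T_c,in)
ṁ_c = 370570 / [1.84 × (68.1 − 54.2)] = 14489 kg/h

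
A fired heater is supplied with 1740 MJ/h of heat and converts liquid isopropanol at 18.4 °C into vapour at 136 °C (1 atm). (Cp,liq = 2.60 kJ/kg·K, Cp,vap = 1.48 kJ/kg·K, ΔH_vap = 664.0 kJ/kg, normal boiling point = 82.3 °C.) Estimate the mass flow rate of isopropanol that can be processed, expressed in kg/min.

Δh = 2.60×(82.3−18.4) + 664.0 + 1.48×(136−82.3) = 909.62 kJ/kg
Q = 1740 MJ/h = 483.33 kJ/s = 29000 kJ/min
ṁ = Q/Δh = 29000 / 909.62 = 31.882 kg/min

ṁ = 31.9 kg/min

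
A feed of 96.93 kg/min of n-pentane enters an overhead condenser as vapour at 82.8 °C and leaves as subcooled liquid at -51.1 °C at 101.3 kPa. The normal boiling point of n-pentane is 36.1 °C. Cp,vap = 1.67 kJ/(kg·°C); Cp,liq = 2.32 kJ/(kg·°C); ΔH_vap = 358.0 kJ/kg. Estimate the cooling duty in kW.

Q_c = 1030 kW

vapour 82.8→36.1 °C: -77.989 kJ/kg
condensation at 36.1 °C: -358 kJ/kg
liquid 36.1→-51.1 °C: -202.3 kJ/kg
Δh = -77.989 + -358 + -202.3 = -638.29 kJ/kg
Q = ṁ·Δh = 96.93 kg/min × -638.29 kJ/kg = -61870 kJ/min
|Q| = 1031.2 kW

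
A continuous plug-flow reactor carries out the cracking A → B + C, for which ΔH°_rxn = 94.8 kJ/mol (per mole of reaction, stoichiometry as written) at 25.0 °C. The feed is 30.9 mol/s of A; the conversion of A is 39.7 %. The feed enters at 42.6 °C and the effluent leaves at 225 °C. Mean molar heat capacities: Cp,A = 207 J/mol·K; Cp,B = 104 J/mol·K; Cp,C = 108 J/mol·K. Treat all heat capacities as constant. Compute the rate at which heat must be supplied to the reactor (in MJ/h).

Extent of reaction ξ = 0.397 × 30.9 = 12.267 mol/s
Reaction term: ξ·ΔH°_rxn = 12.267 × 94.8 = 1162.9 kJ/s
Sensible, feed 42.6→25 °C: -112.57 kJ/s
Outlet flows (mol/s): A 18.633, B 12.267, C 12.267
Sensible, products 25→225 °C: 1291.5 kJ/s
Q = ΔH = 2341.9 kJ/s = 2341.9 kW
Heat supplied = 8430.8 MJ/h

Q_in = 8430 MJ/h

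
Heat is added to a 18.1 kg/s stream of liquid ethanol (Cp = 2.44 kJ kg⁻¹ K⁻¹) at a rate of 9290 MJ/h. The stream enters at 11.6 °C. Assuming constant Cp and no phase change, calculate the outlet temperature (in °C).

T_out = 70.0 °C

Q = 9290 MJ/h = 2580.6 kJ/s
ΔT = Q/(ṁ·Cp) = 2580.6/(18.1×2.44) = 58.431 K
T_out = 11.6 + 58.431 = 70.031 °C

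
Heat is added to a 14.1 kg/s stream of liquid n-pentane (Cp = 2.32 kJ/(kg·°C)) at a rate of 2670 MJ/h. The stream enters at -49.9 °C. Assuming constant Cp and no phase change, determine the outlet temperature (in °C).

T_out = -27.2 °C

Q = 2670 MJ/h = 741.67 kJ/s
ΔT = Q/(ṁ·Cp) = 741.67/(14.1×2.32) = 22.673 K
T_out = -49.9 + 22.673 = -27.227 °C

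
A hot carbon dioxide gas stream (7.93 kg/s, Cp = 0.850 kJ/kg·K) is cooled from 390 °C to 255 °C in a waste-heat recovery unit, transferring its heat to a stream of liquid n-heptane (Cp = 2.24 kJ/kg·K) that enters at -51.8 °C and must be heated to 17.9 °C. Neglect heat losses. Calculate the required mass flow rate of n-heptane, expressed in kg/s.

ṁ_c = 5.83 kg/s

Heat released by hot stream: Q = 7.93 × 0.850 × (390 − 255) = 909.97 kJ/s
Energy balance on cold side (adiabatic exchanger): Q = ṁ_c·Cp_c·(T_c,out − T_c,in)
ṁ_c = 909.97 / [2.24 × (17.9 − -51.8)] = 5.8283 kg/s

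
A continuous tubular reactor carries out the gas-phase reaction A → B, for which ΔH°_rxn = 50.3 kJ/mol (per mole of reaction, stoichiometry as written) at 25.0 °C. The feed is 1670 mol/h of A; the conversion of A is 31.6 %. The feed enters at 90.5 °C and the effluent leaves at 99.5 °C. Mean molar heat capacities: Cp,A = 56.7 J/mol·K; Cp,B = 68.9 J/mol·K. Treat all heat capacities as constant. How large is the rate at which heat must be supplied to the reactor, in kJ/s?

Q_in = 7.74 kJ/s

Extent of reaction ξ = 0.316 × 1670 = 527.72 mol/h
Reaction term: ξ·ΔH°_rxn = 527.72 × 50.3 = 26544 kJ/h
Sensible, feed 90.5→25 °C: -6202.1 kJ/h
Outlet flows (mol/h): A 1142.3, B 527.72
Sensible, products 25→99.5 °C: 7534 kJ/h
Q = ΔH = 27876 kJ/h = 7.7434 kW
Heat supplied = 7.7434 kJ/s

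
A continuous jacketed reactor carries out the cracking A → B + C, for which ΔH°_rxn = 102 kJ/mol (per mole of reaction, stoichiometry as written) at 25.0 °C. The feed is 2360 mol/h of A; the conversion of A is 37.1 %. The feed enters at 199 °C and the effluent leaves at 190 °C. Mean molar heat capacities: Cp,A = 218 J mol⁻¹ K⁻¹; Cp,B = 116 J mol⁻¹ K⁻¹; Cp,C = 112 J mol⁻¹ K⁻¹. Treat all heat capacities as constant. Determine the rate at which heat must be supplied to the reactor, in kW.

Extent of reaction ξ = 0.371 × 2360 = 875.56 mol/h
Reaction term: ξ·ΔH°_rxn = 875.56 × 102 = 89307 kJ/h
Sensible, feed 199→25 °C: -89520 kJ/h
Outlet flows (mol/h): A 1484.4, B 875.56, C 875.56
Sensible, products 25→190 °C: 86334 kJ/h
Q = ΔH = 86121 kJ/h = 23.923 kW
Heat supplied = 23.923 kW

Q_in = 23.9 kW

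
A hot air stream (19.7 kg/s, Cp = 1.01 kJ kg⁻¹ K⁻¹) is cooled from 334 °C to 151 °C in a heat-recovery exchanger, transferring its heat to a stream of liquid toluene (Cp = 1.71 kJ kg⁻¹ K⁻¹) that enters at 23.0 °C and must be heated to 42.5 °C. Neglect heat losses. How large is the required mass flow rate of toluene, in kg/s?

Heat released by hot stream: Q = 19.7 × 1.01 × (334 − 151) = 3641.2 kJ/s
Energy balance on cold side (adiabatic exchanger): Q = ṁ_c·Cp_c·(T_c,out − T_c,in)
ṁ_c = 3641.2 / [1.71 × (42.5 − 23.0)] = 109.2 kg/s

ṁ_c = 109 kg/s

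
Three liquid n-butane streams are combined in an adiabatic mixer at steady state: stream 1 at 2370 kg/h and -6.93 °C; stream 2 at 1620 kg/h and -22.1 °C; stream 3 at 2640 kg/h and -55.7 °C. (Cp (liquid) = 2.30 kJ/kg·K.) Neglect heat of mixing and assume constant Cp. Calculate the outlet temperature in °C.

T_out = -30.1 °C

Adiabatic, steady state ⇒ Σ ṁᵢCp,ᵢ(T_out − Tᵢ) = 0
Σ ṁᵢCp,ᵢTᵢ = 2370×2.30×-6.93 + 1620×2.30×-22.1 + 2640×2.30×-55.7 = -458330
Σ ṁᵢCp,ᵢ = 2370×2.30 + 1620×2.30 + 2640×2.30 = 15249
T_out = -458330 / 15249 = -30.056 °C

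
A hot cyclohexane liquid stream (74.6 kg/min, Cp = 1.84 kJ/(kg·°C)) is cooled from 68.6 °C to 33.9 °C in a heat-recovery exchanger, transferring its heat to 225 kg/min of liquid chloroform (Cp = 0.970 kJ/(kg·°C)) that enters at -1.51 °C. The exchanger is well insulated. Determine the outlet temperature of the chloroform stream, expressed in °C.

T_c,out = 20.3 °C

Heat released by hot stream: Q = 74.6 × 1.84 × (68.6 − 33.9) = 4763.1 kJ/min
Energy balance on cold side (adiabatic exchanger): Q = ṁ_c·Cp_c·(T_c,out − T_c,in)
T_c,out = -1.51 + 4763.1/(225 × 0.970) = 20.314 °C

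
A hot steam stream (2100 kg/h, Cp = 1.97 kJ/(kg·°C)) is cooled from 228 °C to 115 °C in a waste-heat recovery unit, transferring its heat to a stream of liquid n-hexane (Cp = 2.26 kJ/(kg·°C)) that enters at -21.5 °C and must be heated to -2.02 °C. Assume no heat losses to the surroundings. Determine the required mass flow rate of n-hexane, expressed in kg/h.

Heat released by hot stream: Q = 2100 × 1.97 × (228 − 115) = 467480 kJ/h
Energy balance on cold side (adiabatic exchanger): Q = ṁ_c·Cp_c·(T_c,out − T_c,in)
ṁ_c = 467480 / [2.26 × (-2.02 − -21.5)] = 10619 kg/h

ṁ_c = 10600 kg/h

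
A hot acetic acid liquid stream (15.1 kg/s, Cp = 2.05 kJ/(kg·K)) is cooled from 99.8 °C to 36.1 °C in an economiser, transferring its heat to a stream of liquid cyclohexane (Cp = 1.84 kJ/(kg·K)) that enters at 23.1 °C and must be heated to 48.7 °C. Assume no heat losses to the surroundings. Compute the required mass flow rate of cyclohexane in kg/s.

Heat released by hot stream: Q = 15.1 × 2.05 × (99.8 − 36.1) = 1971.8 kJ/s
Energy balance on cold side (adiabatic exchanger): Q = ṁ_c·Cp_c·(T_c,out − T_c,in)
ṁ_c = 1971.8 / [1.84 × (48.7 − 23.1)] = 41.861 kg/s

ṁ_c = 41.9 kg/s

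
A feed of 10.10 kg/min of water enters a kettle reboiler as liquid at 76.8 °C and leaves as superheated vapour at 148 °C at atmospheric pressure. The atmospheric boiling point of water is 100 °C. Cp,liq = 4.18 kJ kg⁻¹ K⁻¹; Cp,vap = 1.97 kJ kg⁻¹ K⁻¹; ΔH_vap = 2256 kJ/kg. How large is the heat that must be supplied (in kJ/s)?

liquid 76.8→100 °C: 96.976 kJ/kg
vaporisation at 100 °C: 2256 kJ/kg
vapour 100→148 °C: 94.56 kJ/kg
Δh = 96.976 + 2256 + 94.56 = 2447.5 kJ/kg
Q = ṁ·Δh = 10.10 kg/min × 2447.5 kJ/kg = 24720 kJ/min
|Q| = 412 kW

Q = 412 kJ/s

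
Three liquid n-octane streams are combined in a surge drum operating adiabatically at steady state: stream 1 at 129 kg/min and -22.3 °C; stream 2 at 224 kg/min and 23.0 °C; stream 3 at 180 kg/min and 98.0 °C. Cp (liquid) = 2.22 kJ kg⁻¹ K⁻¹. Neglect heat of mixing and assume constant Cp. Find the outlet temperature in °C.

Adiabatic, steady state ⇒ Σ ṁᵢCp,ᵢ(T_out − Tᵢ) = 0
T_out = Σ ṁᵢCp,ᵢTᵢ / Σ ṁᵢCp,ᵢ
      = 44212 / 1183.3 = 37.365 °C

T_out = 37.4 °C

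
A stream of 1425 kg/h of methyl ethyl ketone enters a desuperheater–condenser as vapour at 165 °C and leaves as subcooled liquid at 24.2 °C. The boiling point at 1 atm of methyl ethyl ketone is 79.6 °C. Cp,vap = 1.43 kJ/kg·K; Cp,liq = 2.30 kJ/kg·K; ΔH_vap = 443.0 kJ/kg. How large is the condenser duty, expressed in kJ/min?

vapour 165→79.6 °C: -122.12 kJ/kg
condensation at 79.6 °C: -443 kJ/kg
liquid 79.6→24.2 °C: -127.42 kJ/kg
Δh = -122.12 + -443 + -127.42 = -692.54 kJ/kg
Q = ṁ·Δh = 1425 kg/h × -692.54 kJ/kg = -986870 kJ/h
|Q| = 274.13 kW = 16448 kJ/min

Q_c = 16400 kJ/min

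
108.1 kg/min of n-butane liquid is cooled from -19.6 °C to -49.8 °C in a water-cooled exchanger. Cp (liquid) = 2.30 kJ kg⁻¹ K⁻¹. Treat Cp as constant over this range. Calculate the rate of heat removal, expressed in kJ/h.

Q = ṁ·Cp·ΔT = 108.1 × 2.30 × (-49.8 − -19.6) = -7508.6 kJ/min
Converting: 7508.6 / 60 s = 125.14 kW
Cooling duty = 450520 kJ/h

Q_c = 451000 kJ/h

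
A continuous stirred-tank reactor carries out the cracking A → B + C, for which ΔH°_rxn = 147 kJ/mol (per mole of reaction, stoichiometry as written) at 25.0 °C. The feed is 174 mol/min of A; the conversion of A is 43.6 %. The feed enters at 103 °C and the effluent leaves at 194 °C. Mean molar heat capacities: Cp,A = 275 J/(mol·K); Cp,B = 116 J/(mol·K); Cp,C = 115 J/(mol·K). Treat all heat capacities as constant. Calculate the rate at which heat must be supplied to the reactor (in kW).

Q_in = 249 kW

Extent of reaction ξ = 0.436 × 174 = 75.864 mol/min
Reaction term: ξ·ΔH°_rxn = 75.864 × 147 = 11152 kJ/min
Sensible, feed 103→25 °C: -3732.3 kJ/min
Outlet flows (mol/min): A 98.136, B 75.864, C 75.864
Sensible, products 25→194 °C: 7522.5 kJ/min
Q = ΔH = 14942 kJ/min = 249.04 kW
Heat supplied = 249.04 kW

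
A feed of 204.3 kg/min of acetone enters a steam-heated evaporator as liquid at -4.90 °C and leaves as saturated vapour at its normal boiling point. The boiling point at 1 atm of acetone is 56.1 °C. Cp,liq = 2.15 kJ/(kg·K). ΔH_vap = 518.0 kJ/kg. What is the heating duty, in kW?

liquid -4.90→56.1 °C: 131.15 kJ/kg
vaporisation at 56.1 °C: 518 kJ/kg
Δh = 131.15 + 518 = 649.15 kJ/kg
Q = ṁ·Δh = 204.3 kg/min × 649.15 kJ/kg = 132620 kJ/min
|Q| = 2210.4 kW

Q = 2210 kW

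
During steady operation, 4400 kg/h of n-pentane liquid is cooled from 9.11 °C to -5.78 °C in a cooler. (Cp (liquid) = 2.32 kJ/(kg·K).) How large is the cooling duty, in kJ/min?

Q = ṁ·Cp·ΔT = 4400 × 2.32 × (-5.78 − 9.11) = -152000 kJ/h
Converting: 152000 / 3600 s = 42.221 kW
Cooling duty = 2533.3 kJ/min

Q_c = 2530 kJ/min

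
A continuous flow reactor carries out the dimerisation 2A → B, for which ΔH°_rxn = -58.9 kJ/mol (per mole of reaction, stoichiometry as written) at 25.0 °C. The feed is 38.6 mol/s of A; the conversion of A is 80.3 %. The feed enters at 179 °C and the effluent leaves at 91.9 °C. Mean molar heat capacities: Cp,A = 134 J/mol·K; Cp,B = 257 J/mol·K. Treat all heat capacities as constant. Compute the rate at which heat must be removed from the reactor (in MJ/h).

Extent of reaction ξ = 0.803 × 38.6 / 2 = 15.498 mol/s
Reaction term: ξ·ΔH°_rxn = 15.498 × -58.9 = -912.83 kJ/s
Sensible, feed 179→25 °C: -796.55 kJ/s
Outlet flows (mol/s): A 7.6042, B 15.498
Sensible, products 25→91.9 °C: 334.63 kJ/s
Q = ΔH = -1374.7 kJ/s = -1374.7 kW
Heat removed = 4949.1 MJ/h

Q_out = 4950 MJ/h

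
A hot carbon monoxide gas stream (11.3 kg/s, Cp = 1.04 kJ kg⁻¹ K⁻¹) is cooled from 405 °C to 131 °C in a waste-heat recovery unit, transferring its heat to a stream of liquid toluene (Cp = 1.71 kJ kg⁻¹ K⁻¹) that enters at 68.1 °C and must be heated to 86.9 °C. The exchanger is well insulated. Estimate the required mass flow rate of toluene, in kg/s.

Heat released by hot stream: Q = 11.3 × 1.04 × (405 − 131) = 3220 kJ/s
Energy balance on cold side (adiabatic exchanger): Q = ṁ_c·Cp_c·(T_c,out − T_c,in)
ṁ_c = 3220 / [1.71 × (86.9 − 68.1)] = 100.16 kg/s

ṁ_c = 100 kg/s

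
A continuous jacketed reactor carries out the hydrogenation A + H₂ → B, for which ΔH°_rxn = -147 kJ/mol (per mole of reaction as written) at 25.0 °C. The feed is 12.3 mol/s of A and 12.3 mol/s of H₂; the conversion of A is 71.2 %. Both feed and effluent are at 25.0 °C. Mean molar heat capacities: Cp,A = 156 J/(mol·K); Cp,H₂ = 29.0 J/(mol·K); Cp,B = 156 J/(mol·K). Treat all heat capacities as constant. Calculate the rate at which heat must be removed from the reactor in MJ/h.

Extent of reaction ξ = 0.712 × 12.3 = 8.7576 mol/s
Reaction term: ξ·ΔH°_rxn = 8.7576 × -147 = -1287.4 kJ/s
Q = ΔH = -1287.4 kJ/s = -1287.4 kW
Heat removed = 4634.5 MJ/h

Q_out = 4630 MJ/h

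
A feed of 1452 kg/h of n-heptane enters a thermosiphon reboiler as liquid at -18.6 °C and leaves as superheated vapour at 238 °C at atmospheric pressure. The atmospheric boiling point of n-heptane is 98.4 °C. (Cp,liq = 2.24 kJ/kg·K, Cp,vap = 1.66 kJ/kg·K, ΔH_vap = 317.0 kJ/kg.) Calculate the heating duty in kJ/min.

Q = 19600 kJ/min

liquid -18.6→98.4 °C: 262.08 kJ/kg
vaporisation at 98.4 °C: 317 kJ/kg
vapour 98.4→238 °C: 231.74 kJ/kg
Δh = 262.08 + 317 + 231.74 = 810.82 kJ/kg
Q = ṁ·Δh = 1452 kg/h × 810.82 kJ/kg = 1.1773e+06 kJ/h
|Q| = 327.03 kW = 19622 kJ/min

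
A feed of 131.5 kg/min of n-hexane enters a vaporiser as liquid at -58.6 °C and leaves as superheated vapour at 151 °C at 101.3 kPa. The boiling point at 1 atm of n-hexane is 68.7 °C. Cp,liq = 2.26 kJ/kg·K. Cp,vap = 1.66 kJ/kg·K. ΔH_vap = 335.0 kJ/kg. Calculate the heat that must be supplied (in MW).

liquid -58.6→68.7 °C: 287.7 kJ/kg
vaporisation at 68.7 °C: 335 kJ/kg
vapour 68.7→151 °C: 136.62 kJ/kg
Δh = 287.7 + 335 + 136.62 = 759.32 kJ/kg
Q = ṁ·Δh = 131.5 kg/min × 759.32 kJ/kg = 99850 kJ/min
|Q| = 1664.2 kW = 1.6642 MW

Q = 1.66 MW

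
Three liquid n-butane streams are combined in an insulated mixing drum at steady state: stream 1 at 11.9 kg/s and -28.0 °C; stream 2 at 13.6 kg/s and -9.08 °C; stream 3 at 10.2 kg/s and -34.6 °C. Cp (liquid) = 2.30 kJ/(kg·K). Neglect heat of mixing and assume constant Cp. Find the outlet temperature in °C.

No heat crosses the boundary, so H_out = H_in.
T_out = Σ ṁᵢCp,ᵢTᵢ / Σ ṁᵢCp,ᵢ
      = -1862.1 / 82.11 = -22.678 °C

T_out = -22.7 °C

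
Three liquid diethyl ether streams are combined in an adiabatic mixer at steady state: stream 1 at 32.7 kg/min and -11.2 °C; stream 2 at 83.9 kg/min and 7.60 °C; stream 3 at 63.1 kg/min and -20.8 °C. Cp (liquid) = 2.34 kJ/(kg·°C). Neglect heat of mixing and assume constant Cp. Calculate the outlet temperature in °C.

T_out = -5.79 °C

Adiabatic, steady state ⇒ Σ ṁᵢCp,ᵢ(T_out − Tᵢ) = 0
T_out = Σ ṁᵢCp,ᵢTᵢ / Σ ṁᵢCp,ᵢ
      = -2436.1 / 420.5 = -5.7934 °C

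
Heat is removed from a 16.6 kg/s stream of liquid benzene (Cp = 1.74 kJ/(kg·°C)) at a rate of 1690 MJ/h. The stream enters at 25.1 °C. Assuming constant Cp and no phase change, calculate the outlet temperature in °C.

Q = 1690 MJ/h = 469.44 kJ/s
ΔT = Q/(ṁ·Cp) = 469.44/(16.6×1.74) = 16.253 K
T_out = 25.1 − 16.253 = 8.8472 °C

T_out = 8.85 °C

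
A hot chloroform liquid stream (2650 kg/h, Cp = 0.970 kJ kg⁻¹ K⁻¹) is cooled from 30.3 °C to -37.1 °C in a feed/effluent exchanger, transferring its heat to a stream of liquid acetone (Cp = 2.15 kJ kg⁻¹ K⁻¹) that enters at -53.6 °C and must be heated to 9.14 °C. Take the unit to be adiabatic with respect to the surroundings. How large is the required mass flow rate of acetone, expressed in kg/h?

Heat released by hot stream: Q = 2650 × 0.970 × (30.3 − -37.1) = 173250 kJ/h
Energy balance on cold side (adiabatic exchanger): Q = ṁ_c·Cp_c·(T_c,out − T_c,in)
ṁ_c = 173250 / [2.15 × (9.14 − -53.6)] = 1284.4 kg/h

ṁ_c = 1280 kg/h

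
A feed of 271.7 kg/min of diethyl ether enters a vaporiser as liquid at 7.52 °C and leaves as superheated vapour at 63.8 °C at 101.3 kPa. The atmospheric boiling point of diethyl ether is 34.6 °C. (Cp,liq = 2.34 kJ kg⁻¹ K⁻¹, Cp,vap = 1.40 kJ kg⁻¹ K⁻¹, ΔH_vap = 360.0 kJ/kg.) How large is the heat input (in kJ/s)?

Q = 2100 kJ/s

liquid 7.52→34.6 °C: 63.367 kJ/kg
vaporisation at 34.6 °C: 360 kJ/kg
vapour 34.6→63.8 °C: 40.88 kJ/kg
Δh = 63.367 + 360 + 40.88 = 464.25 kJ/kg
Q = ṁ·Δh = 271.7 kg/min × 464.25 kJ/kg = 126140 kJ/min
|Q| = 2102.3 kW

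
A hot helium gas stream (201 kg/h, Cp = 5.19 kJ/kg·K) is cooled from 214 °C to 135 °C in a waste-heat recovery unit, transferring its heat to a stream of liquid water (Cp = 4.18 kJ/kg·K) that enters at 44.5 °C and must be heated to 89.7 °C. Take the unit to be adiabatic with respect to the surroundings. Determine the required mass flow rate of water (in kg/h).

ṁ_c = 436 kg/h

Heat released by hot stream: Q = 201 × 5.19 × (214 − 135) = 82412 kJ/h
Energy balance on cold side (adiabatic exchanger): Q = ṁ_c·Cp_c·(T_c,out − T_c,in)
ṁ_c = 82412 / [4.18 × (89.7 − 44.5)] = 436.19 kg/h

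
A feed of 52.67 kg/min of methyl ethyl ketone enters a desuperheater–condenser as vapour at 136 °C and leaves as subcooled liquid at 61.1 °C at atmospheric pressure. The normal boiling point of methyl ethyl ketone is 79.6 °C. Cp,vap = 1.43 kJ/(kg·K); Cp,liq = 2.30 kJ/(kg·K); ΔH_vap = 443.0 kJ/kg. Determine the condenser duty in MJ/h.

Q_c = 1790 MJ/h

vapour 136→79.6 °C: -80.652 kJ/kg
condensation at 79.6 °C: -443 kJ/kg
liquid 79.6→61.1 °C: -42.55 kJ/kg
Δh = -80.652 + -443 + -42.55 = -566.2 kJ/kg
Q = ṁ·Δh = 52.67 kg/min × -566.2 kJ/kg = -29822 kJ/min
|Q| = 497.03 kW = 1789.3 MJ/h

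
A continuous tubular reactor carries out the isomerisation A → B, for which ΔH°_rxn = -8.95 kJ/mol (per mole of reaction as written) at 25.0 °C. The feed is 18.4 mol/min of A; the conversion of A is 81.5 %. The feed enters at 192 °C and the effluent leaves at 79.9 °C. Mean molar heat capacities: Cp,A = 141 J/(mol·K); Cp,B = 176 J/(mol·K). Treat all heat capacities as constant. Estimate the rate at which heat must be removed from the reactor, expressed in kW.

Q_out = 6.60 kW

Extent of reaction ξ = 0.815 × 18.4 = 14.996 mol/min
Reaction term: ξ·ΔH°_rxn = 14.996 × -8.95 = -134.21 kJ/min
Sensible, feed 192→25 °C: -433.26 kJ/min
Outlet flows (mol/min): A 3.404, B 14.996
Sensible, products 25→79.9 °C: 171.25 kJ/min
Q = ΔH = -396.23 kJ/min = -6.6039 kW
Heat removed = 6.6039 kW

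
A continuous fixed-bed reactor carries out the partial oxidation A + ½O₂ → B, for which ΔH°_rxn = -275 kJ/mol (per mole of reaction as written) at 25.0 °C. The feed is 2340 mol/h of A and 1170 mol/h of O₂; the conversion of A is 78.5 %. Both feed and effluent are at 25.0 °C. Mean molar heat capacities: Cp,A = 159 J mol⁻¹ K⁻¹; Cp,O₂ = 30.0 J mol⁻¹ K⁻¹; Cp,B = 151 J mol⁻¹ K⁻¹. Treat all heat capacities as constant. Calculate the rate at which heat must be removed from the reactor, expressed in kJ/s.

Extent of reaction ξ = 0.785 × 2340 = 1836.9 mol/h
Reaction term: ξ·ΔH°_rxn = 1836.9 × -275 = -505150 kJ/h
Q = ΔH = -505150 kJ/h = -140.32 kW
Heat removed = 140.32 kJ/s

Q_out = 140 kJ/s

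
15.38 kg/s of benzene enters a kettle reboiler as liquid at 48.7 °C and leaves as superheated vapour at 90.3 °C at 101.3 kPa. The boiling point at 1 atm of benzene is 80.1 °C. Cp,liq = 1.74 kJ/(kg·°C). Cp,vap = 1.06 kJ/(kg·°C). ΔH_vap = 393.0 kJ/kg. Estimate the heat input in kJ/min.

liquid 48.7→80.1 °C: 54.636 kJ/kg
vaporisation at 80.1 °C: 393 kJ/kg
vapour 80.1→90.3 °C: 10.812 kJ/kg
Δh = 54.636 + 393 + 10.812 = 458.45 kJ/kg
Q = ṁ·Δh = 15.38 kg/s × 458.45 kJ/kg = 7050.9 kJ/s
|Q| = 7050.9 kW = 423060 kJ/min

Q = 423000 kJ/min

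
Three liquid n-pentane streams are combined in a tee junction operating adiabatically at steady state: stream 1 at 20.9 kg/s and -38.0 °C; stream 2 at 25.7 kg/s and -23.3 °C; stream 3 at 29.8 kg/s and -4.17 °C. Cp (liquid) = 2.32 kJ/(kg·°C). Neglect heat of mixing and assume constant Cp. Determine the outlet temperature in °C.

T_out = -19.9 °C

Energy balance with Q = 0: Σ ṁᵢCp,ᵢ(T_out − Tᵢ) = 0
Σ ṁᵢCp,ᵢTᵢ = 20.9×2.32×-38.0 + 25.7×2.32×-23.3 + 29.8×2.32×-4.17 = -3520.1
Σ ṁᵢCp,ᵢ = 20.9×2.32 + 25.7×2.32 + 29.8×2.32 = 177.25
T_out = -3520.1 / 177.25 = -19.86 °C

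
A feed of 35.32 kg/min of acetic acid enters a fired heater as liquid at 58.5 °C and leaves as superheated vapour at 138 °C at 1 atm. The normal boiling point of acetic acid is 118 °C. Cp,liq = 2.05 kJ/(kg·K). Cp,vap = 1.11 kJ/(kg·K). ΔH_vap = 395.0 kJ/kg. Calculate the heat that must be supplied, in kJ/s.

Q = 317 kJ/s

liquid 58.5→118 °C: 121.97 kJ/kg
vaporisation at 118 °C: 395 kJ/kg
vapour 118→138 °C: 22.2 kJ/kg
Δh = 121.97 + 395 + 22.2 = 539.17 kJ/kg
Q = ṁ·Δh = 35.32 kg/min × 539.17 kJ/kg = 19044 kJ/min
|Q| = 317.39 kW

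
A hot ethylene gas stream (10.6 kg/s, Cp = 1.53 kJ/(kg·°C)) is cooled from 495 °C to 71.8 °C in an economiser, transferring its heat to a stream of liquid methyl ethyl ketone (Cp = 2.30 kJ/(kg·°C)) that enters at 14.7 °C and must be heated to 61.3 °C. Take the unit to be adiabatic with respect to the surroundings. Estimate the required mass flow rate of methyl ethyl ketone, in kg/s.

ṁ_c = 64.0 kg/s

Heat released by hot stream: Q = 10.6 × 1.53 × (495 − 71.8) = 6863.5 kJ/s
Energy balance on cold side (adiabatic exchanger): Q = ṁ_c·Cp_c·(T_c,out − T_c,in)
ṁ_c = 6863.5 / [2.30 × (61.3 − 14.7)] = 64.037 kg/s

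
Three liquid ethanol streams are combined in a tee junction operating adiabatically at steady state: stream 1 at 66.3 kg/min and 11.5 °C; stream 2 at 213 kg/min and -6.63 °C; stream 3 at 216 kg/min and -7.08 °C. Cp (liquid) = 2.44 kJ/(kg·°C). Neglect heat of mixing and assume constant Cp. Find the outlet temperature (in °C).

T_out = -4.40 °C

Adiabatic, steady state ⇒ Σ ṁᵢCp,ᵢ(T_out − Tᵢ) = 0
Σ ṁᵢCp,ᵢTᵢ = 66.3×2.44×11.5 + 213×2.44×-6.63 + 216×2.44×-7.08 = -5316.8
Σ ṁᵢCp,ᵢ = 66.3×2.44 + 213×2.44 + 216×2.44 = 1208.5
T_out = -5316.8 / 1208.5 = -4.3994 °C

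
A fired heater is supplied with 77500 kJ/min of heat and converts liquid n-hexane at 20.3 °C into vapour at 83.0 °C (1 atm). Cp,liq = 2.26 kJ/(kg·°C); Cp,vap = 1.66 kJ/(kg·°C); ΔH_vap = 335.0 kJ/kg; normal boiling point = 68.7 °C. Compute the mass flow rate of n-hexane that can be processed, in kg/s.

Δh = 2.26×(68.7−20.3) + 335.0 + 1.66×(83.0−68.7) = 468.12 kJ/kg
Q = 77500 kJ/min = 1291.7 kJ/s = 1291.7 kJ/s
ṁ = Q/Δh = 1291.7 / 468.12 = 2.7593 kg/s

ṁ = 2.76 kg/s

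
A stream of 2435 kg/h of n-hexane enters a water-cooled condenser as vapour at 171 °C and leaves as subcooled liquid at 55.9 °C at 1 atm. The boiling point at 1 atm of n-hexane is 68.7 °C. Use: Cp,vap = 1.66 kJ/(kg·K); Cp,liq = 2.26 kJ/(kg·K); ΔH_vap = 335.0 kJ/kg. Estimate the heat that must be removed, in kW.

vapour 171→68.7 °C: -169.82 kJ/kg
condensation at 68.7 °C: -335 kJ/kg
liquid 68.7→55.9 °C: -28.928 kJ/kg
Δh = -169.82 + -335 + -28.928 = -533.75 kJ/kg
Q = ṁ·Δh = 2435 kg/h × -533.75 kJ/kg = -1.2997e+06 kJ/h
|Q| = 361.02 kW

Q_c = 361 kW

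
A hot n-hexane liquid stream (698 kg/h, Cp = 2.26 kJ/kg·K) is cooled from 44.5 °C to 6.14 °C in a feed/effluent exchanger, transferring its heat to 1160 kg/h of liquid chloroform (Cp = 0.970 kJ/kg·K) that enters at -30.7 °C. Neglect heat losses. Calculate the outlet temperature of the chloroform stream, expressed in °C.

T_c,out = 23.1 °C

Heat released by hot stream: Q = 698 × 2.26 × (44.5 − 6.14) = 60512 kJ/h
Energy balance on cold side (adiabatic exchanger): Q = ṁ_c·Cp_c·(T_c,out − T_c,in)
T_c,out = -30.7 + 60512/(1160 × 0.970) = 23.079 °C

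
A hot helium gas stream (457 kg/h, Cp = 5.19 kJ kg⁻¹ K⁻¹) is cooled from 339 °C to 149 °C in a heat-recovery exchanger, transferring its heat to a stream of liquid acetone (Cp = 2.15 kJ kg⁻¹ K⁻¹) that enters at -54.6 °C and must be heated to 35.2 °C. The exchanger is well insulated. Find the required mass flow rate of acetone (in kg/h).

Heat released by hot stream: Q = 457 × 5.19 × (339 − 149) = 450650 kJ/h
Energy balance on cold side (adiabatic exchanger): Q = ṁ_c·Cp_c·(T_c,out − T_c,in)
ṁ_c = 450650 / [2.15 × (35.2 − -54.6)] = 2334.1 kg/h

ṁ_c = 2330 kg/h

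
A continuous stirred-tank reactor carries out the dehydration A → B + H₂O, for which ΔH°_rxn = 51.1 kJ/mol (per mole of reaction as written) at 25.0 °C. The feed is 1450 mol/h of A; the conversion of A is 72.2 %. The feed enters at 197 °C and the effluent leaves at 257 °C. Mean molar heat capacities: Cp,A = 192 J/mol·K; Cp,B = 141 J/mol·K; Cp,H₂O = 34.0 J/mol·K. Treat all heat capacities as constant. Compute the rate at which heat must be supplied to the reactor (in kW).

Extent of reaction ξ = 0.722 × 1450 = 1046.9 mol/h
Reaction term: ξ·ΔH°_rxn = 1046.9 × 51.1 = 53497 kJ/h
Sensible, feed 197→25 °C: -47885 kJ/h
Outlet flows (mol/h): A 403.1, B 1046.9, H₂O 1046.9
Sensible, products 25→257 °C: 60460 kJ/h
Q = ΔH = 66072 kJ/h = 18.353 kW
Heat supplied = 18.353 kW

Q_in = 18.4 kW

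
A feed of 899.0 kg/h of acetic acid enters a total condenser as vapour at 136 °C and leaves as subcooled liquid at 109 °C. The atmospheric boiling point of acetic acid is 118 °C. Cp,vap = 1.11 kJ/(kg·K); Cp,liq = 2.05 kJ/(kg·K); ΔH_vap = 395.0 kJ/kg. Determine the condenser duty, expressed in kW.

Q_c = 108 kW

vapour 136→118 °C: -19.98 kJ/kg
condensation at 118 °C: -395 kJ/kg
liquid 118→109 °C: -18.45 kJ/kg
Δh = -19.98 + -395 + -18.45 = -433.43 kJ/kg
Q = ṁ·Δh = 899.0 kg/h × -433.43 kJ/kg = -389650 kJ/h
|Q| = 108.24 kW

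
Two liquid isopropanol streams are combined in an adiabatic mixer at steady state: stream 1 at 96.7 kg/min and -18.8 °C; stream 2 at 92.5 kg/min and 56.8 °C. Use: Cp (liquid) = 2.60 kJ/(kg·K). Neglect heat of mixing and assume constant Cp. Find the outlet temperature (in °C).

T_out = 18.2 °C

Energy balance with Q = 0: Σ ṁᵢCp,ᵢ(T_out − Tᵢ) = 0
T_out = Σ ṁᵢCp,ᵢTᵢ / Σ ṁᵢCp,ᵢ
      = 8933.7 / 491.92 = 18.161 °C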